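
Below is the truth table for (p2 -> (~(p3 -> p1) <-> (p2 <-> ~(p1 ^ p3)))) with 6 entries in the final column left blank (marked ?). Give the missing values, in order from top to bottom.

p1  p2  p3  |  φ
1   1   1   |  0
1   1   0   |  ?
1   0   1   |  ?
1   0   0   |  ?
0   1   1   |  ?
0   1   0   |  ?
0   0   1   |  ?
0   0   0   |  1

Row p1=1, p2=1, p3=0: (~(p3 -> p1) <-> (p2 <-> ~(p1 ^ p3))) = 1, so the formula = 1.
Row p1=1, p2=0, p3=1: (~(p3 -> p1) <-> (p2 <-> ~(p1 ^ p3))) = 1, so the formula = 1.
Row p1=1, p2=0, p3=0: (~(p3 -> p1) <-> (p2 <-> ~(p1 ^ p3))) = 0, so the formula = 1.
Row p1=0, p2=1, p3=1: (~(p3 -> p1) <-> (p2 <-> ~(p1 ^ p3))) = 0, so the formula = 0.
Row p1=0, p2=1, p3=0: (~(p3 -> p1) <-> (p2 <-> ~(p1 ^ p3))) = 0, so the formula = 0.
Row p1=0, p2=0, p3=1: (~(p3 -> p1) <-> (p2 <-> ~(p1 ^ p3))) = 1, so the formula = 1.

1, 1, 1, 0, 0, 1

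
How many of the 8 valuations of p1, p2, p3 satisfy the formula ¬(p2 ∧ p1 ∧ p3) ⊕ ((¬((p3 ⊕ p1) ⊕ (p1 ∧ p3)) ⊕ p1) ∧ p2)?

6

p1 | p2 | p3 | φ
-- | -- | -- | -
T  | T  | T  | T
T  | T  | F  | F
T  | F  | T  | T
T  | F  | F  | T
F  | T  | T  | T
F  | T  | F  | F
F  | F  | T  | T
F  | F  | F  | T
The formula is true on 6 of the 8 rows.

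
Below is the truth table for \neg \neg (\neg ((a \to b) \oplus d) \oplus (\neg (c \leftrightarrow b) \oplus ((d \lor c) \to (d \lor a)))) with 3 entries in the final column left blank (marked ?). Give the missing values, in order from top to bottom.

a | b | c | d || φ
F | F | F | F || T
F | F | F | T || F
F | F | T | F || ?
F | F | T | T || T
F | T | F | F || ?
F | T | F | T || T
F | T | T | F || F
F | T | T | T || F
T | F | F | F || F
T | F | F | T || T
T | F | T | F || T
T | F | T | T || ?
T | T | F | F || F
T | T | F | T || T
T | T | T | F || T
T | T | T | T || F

T, F, F

Row 3: (\neg ((a \to b) \oplus d) \oplus (\neg (c \leftrightarrow b) \oplus ((d \lor c) \to (d \lor a)))) = T, \neg (\neg ((a \to b) \oplus d) \oplus (\neg (c \leftrightarrow b) \oplus ((d \lor c) \to (d \lor a)))) = F, so the formula = T.
Row 5: (\neg ((a \to b) \oplus d) \oplus (\neg (c \leftrightarrow b) \oplus ((d \lor c) \to (d \lor a)))) = F, \neg (\neg ((a \to b) \oplus d) \oplus (\neg (c \leftrightarrow b) \oplus ((d \lor c) \to (d \lor a)))) = T, so the formula = F.
Row 12: (\neg ((a \to b) \oplus d) \oplus (\neg (c \leftrightarrow b) \oplus ((d \lor c) \to (d \lor a)))) = F, \neg (\neg ((a \to b) \oplus d) \oplus (\neg (c \leftrightarrow b) \oplus ((d \lor c) \to (d \lor a)))) = T, so the formula = F.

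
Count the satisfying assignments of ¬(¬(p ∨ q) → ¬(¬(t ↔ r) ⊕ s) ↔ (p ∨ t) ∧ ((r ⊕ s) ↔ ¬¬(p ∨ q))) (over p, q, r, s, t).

20

  p   |   q   |   r   |   s   |   t   |   φ  
----- | ----- | ----- | ----- | ----- | -----
 True |  True |  True |  True |  True |  True
 True |  True |  True |  True | False |  True
 True |  True |  True | False |  True | False
 True |  True |  True | False | False | False
 True |  True | False |  True |  True | False
 True |  True | False |  True | False | False
 True |  True | False | False |  True |  True
 True |  True | False | False | False |  True
 True | False |  True |  True |  True |  True
 True | False |  True |  True | False |  True
 True | False |  True | False |  True | False
 True | False |  True | False | False | False
 True | False | False |  True |  True | False
 True | False | False |  True | False | False
 True | False | False | False |  True |  True
 True | False | False | False | False |  True
False |  True |  True |  True |  True |  True
False |  True |  True |  True | False |  True
False |  True |  True | False |  True | False
False |  True |  True | False | False |  True
False |  True | False |  True |  True | False
False |  True | False |  True | False |  True
False |  True | False | False |  True |  True
False |  True | False | False | False |  True
False | False |  True |  True |  True |  True
False | False |  True |  True | False |  True
False | False |  True | False |  True |  True
False | False |  True | False | False | False
False | False | False |  True |  True |  True
False | False | False |  True | False | False
False | False | False | False |  True |  True
False | False | False | False | False |  True
The formula is true on 20 of the 32 rows.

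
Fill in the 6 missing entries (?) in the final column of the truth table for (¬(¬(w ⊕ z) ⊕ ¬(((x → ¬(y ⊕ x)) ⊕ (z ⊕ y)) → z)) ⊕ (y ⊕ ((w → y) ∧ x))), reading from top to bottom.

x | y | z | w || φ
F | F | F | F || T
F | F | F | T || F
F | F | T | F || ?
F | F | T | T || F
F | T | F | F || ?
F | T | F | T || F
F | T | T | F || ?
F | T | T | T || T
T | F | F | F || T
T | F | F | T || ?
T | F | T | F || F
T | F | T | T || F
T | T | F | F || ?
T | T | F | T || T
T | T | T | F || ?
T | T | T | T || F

T, T, F, T, F, T

Row x=F, y=F, z=T, w=F: ¬(¬(w ⊕ z) ⊕ ¬(((x → ¬(y ⊕ x)) ⊕ (z ⊕ y)) → z)) = T, (y ⊕ ((w → y) ∧ x)) = F, so the formula = T.
Row x=F, y=T, z=F, w=F: ¬(¬(w ⊕ z) ⊕ ¬(((x → ¬(y ⊕ x)) ⊕ (z ⊕ y)) → z)) = F, (y ⊕ ((w → y) ∧ x)) = T, so the formula = T.
Row x=F, y=T, z=T, w=F: ¬(¬(w ⊕ z) ⊕ ¬(((x → ¬(y ⊕ x)) ⊕ (z ⊕ y)) → z)) = T, (y ⊕ ((w → y) ∧ x)) = T, so the formula = F.
Row x=T, y=F, z=F, w=T: ¬(¬(w ⊕ z) ⊕ ¬(((x → ¬(y ⊕ x)) ⊕ (z ⊕ y)) → z)) = T, (y ⊕ ((w → y) ∧ x)) = F, so the formula = T.
Row x=T, y=T, z=F, w=F: ¬(¬(w ⊕ z) ⊕ ¬(((x → ¬(y ⊕ x)) ⊕ (z ⊕ y)) → z)) = F, (y ⊕ ((w → y) ∧ x)) = F, so the formula = F.
Row x=T, y=T, z=T, w=F: ¬(¬(w ⊕ z) ⊕ ¬(((x → ¬(y ⊕ x)) ⊕ (z ⊕ y)) → z)) = T, (y ⊕ ((w → y) ∧ x)) = F, so the formula = T.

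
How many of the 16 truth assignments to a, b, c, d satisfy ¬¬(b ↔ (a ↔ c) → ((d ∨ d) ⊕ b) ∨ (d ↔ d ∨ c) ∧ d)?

10

  a      b      c      d    |  (a ↔ c)  (d ∨ d)  ((d ∨ d) ⊕ b)  (d ∨ c)  (d ↔ (d ∨ c))  ((d ↔ (d ∨ c)) ∧ d)    φ  
False  False  False  False  |    True    False       False       False        True             False          True
False  False  False   True  |    True     True        True        True        True              True         False
False  False   True  False  |   False    False       False        True       False             False         False
False  False   True   True  |   False     True        True        True        True              True         False
False   True  False  False  |    True    False        True       False        True             False          True
False   True  False   True  |    True     True       False        True        True              True          True
False   True   True  False  |   False    False        True        True       False             False          True
False   True   True   True  |   False     True       False        True        True              True          True
 True  False  False  False  |   False    False       False       False        True             False         False
 True  False  False   True  |   False     True        True        True        True              True         False
 True  False   True  False  |    True    False       False        True       False             False          True
 True  False   True   True  |    True     True        True        True        True              True         False
 True   True  False  False  |   False    False        True       False        True             False          True
 True   True  False   True  |   False     True       False        True        True              True          True
 True   True   True  False  |    True    False        True        True       False             False          True
 True   True   True   True  |    True     True       False        True        True              True          True
The formula is true on 10 of the 16 rows.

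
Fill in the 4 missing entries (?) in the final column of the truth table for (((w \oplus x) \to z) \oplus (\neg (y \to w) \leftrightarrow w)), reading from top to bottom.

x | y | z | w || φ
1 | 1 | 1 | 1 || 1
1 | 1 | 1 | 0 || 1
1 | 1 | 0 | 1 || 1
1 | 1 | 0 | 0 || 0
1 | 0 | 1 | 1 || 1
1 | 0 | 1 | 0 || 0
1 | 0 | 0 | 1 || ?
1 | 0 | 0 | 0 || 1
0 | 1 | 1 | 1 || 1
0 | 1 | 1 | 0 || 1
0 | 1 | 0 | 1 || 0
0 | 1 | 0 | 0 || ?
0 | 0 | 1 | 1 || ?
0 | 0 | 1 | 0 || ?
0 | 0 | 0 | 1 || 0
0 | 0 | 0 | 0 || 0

1, 1, 1, 0

Row x=1, y=0, z=0, w=1: ((w \oplus x) \to z) = 1, (\neg (y \to w) \leftrightarrow w) = 0, so the formula = 1.
Row x=0, y=1, z=0, w=0: ((w \oplus x) \to z) = 1, (\neg (y \to w) \leftrightarrow w) = 0, so the formula = 1.
Row x=0, y=0, z=1, w=1: ((w \oplus x) \to z) = 1, (\neg (y \to w) \leftrightarrow w) = 0, so the formula = 1.
Row x=0, y=0, z=1, w=0: ((w \oplus x) \to z) = 1, (\neg (y \to w) \leftrightarrow w) = 1, so the formula = 0.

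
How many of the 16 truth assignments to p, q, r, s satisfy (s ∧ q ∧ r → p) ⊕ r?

p | q | r | s || (s ∧ q ∧ r) | ((s ∧ q ∧ r) → p) | (((s ∧ q ∧ r) → p) ⊕ r)
T | T | T | T ||      T      |         T         |            F           
T | T | T | F ||      F      |         T         |            F           
T | T | F | T ||      F      |         T         |            T           
T | T | F | F ||      F      |         T         |            T           
T | F | T | T ||      F      |         T         |            F           
T | F | T | F ||      F      |         T         |            F           
T | F | F | T ||      F      |         T         |            T           
T | F | F | F ||      F      |         T         |            T           
F | T | T | T ||      T      |         F         |            T           
F | T | T | F ||      F      |         T         |            F           
F | T | F | T ||      F      |         T         |            T           
F | T | F | F ||      F      |         T         |            T           
F | F | T | T ||      F      |         T         |            F           
F | F | T | F ||      F      |         T         |            F           
F | F | F | T ||      F      |         T         |            T           
F | F | F | F ||      F      |         T         |            T           
The formula is true on 9 of the 16 rows.

9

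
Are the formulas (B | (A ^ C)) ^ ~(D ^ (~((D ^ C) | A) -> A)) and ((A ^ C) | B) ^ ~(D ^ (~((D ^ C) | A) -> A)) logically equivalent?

equivalent

A | B | C | D | φ | ψ
- | - | - | - | - | -
T | T | T | T | F | F
T | T | T | F | T | T
T | T | F | T | F | F
T | T | F | F | T | T
T | F | T | T | T | T
T | F | T | F | F | F
T | F | F | T | F | F
T | F | F | F | T | T
F | T | T | T | T | T
F | T | T | F | T | T
F | T | F | T | F | F
F | T | F | F | F | F
F | F | T | T | T | T
F | F | T | F | T | T
F | F | F | T | T | T
F | F | F | F | T | T
The columns for φ and ψ agree on every row, so they are logically equivalent.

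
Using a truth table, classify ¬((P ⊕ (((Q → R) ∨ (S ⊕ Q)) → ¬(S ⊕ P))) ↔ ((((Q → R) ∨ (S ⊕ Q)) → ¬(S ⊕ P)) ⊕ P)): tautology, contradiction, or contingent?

P | Q | R | S | (Q → R) | (S ⊕ Q) | ((Q → R) ∨ (S ⊕ Q)) | (S ⊕ P) | ¬(S ⊕ P) | φ
- | - | - | - | ------- | ------- | ------------------- | ------- | -------- | -
T | T | T | T |    T    |    F    |          T          |    F    |    T     | F
T | T | T | F |    T    |    T    |          T          |    T    |    F     | F
T | T | F | T |    F    |    F    |          F          |    F    |    T     | F
T | T | F | F |    F    |    T    |          T          |    T    |    F     | F
T | F | T | T |    T    |    T    |          T          |    F    |    T     | F
T | F | T | F |    T    |    F    |          T          |    T    |    F     | F
T | F | F | T |    T    |    T    |          T          |    F    |    T     | F
T | F | F | F |    T    |    F    |          T          |    T    |    F     | F
F | T | T | T |    T    |    F    |          T          |    T    |    F     | F
F | T | T | F |    T    |    T    |          T          |    F    |    T     | F
F | T | F | T |    F    |    F    |          F          |    T    |    F     | F
F | T | F | F |    F    |    T    |          T          |    F    |    T     | F
F | F | T | T |    T    |    T    |          T          |    T    |    F     | F
F | F | T | F |    T    |    F    |          T          |    F    |    T     | F
F | F | F | T |    T    |    T    |          T          |    T    |    F     | F
F | F | F | F |    T    |    F    |          T          |    F    |    T     | F
Every row is F, so the formula is a contradiction.

contradiction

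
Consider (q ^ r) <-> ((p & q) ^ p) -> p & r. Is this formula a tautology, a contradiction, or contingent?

  p   |   q   |   r   |   φ  
----- | ----- | ----- | -----
 True |  True |  True | False
 True |  True | False |  True
 True | False |  True |  True
 True | False | False |  True
False |  True |  True | False
False |  True | False |  True
False | False |  True |  True
False | False | False | False
5 of 8 rows are True, so the formula is contingent.

contingent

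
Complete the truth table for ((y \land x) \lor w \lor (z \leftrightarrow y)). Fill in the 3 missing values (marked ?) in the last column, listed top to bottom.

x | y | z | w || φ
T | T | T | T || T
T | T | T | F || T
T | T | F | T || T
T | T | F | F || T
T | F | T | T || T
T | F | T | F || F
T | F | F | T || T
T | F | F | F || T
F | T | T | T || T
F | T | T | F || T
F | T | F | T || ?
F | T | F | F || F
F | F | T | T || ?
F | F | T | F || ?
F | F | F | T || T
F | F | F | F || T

T, T, F

Row x=F, y=T, z=F, w=T: (y \land x) = F, (z \leftrightarrow y) = F, so the formula = T.
Row x=F, y=F, z=T, w=T: (y \land x) = F, (z \leftrightarrow y) = F, so the formula = T.
Row x=F, y=F, z=T, w=F: (y \land x) = F, (z \leftrightarrow y) = F, so the formula = F.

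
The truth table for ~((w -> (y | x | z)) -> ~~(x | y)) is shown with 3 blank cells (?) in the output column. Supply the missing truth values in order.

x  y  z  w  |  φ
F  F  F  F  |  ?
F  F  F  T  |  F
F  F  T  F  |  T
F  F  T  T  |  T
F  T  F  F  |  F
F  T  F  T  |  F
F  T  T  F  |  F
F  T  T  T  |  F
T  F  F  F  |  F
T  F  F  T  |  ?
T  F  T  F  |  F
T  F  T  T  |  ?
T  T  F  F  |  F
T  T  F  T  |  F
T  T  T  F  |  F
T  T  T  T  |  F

Row x=F, y=F, z=F, w=F: (w -> (y | x | z)) = T, ~~(x | y) = F, ((w -> (y | x | z)) -> ~~(x | y)) = F, so the formula = T.
Row x=T, y=F, z=F, w=T: (w -> (y | x | z)) = T, ~~(x | y) = T, ((w -> (y | x | z)) -> ~~(x | y)) = T, so the formula = F.
Row x=T, y=F, z=T, w=T: (w -> (y | x | z)) = T, ~~(x | y) = T, ((w -> (y | x | z)) -> ~~(x | y)) = T, so the formula = F.

T, F, F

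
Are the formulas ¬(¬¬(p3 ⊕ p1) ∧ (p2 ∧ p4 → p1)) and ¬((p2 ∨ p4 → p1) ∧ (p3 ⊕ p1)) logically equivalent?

not equivalent

p1  p2  p3  p4  |  φ  ψ
1   1   1   1   |  1  1
1   1   1   0   |  1  1
1   1   0   1   |  0  0
1   1   0   0   |  0  0
1   0   1   1   |  1  1
1   0   1   0   |  1  1
1   0   0   1   |  0  0
1   0   0   0   |  0  0
0   1   1   1   |  1  1
0   1   1   0   |  0  1
0   1   0   1   |  1  1
0   1   0   0   |  1  1
0   0   1   1   |  0  1
0   0   1   0   |  0  0
0   0   0   1   |  1  1
0   0   0   0   |  1  1
The columns differ at p1=0, p2=1, p3=1, p4=0 (φ=0, ψ=1), so they are not equivalent.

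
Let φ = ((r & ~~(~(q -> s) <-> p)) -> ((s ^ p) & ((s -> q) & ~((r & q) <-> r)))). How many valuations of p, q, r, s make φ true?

p | q | r | s | φ
- | - | - | - | -
T | T | T | T | T
T | T | T | F | F
T | T | F | T | T
T | T | F | F | T
T | F | T | T | T
T | F | T | F | T
T | F | F | T | T
T | F | F | F | T
F | T | T | T | F
F | T | T | F | T
F | T | F | T | T
F | T | F | F | T
F | F | T | T | F
F | F | T | F | F
F | F | F | T | T
F | F | F | F | T
The formula is true on 12 of the 16 rows.

12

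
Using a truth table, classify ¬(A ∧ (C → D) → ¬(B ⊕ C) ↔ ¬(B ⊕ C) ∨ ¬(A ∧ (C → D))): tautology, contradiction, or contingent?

A | B | C | D || φ
1 | 1 | 1 | 1 || 0
1 | 1 | 1 | 0 || 0
1 | 1 | 0 | 1 || 0
1 | 1 | 0 | 0 || 0
1 | 0 | 1 | 1 || 0
1 | 0 | 1 | 0 || 0
1 | 0 | 0 | 1 || 0
1 | 0 | 0 | 0 || 0
0 | 1 | 1 | 1 || 0
0 | 1 | 1 | 0 || 0
0 | 1 | 0 | 1 || 0
0 | 1 | 0 | 0 || 0
0 | 0 | 1 | 1 || 0
0 | 0 | 1 | 0 || 0
0 | 0 | 0 | 1 || 0
0 | 0 | 0 | 0 || 0
Every row is 0, so the formula is a contradiction.

contradiction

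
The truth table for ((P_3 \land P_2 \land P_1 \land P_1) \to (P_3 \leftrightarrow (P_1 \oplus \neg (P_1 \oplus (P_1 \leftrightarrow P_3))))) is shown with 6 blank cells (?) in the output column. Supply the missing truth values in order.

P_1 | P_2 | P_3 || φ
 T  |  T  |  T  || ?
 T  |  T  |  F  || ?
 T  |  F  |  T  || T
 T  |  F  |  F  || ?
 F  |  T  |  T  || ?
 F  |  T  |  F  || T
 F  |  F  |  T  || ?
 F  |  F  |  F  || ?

F, T, T, T, T, T

Row P_1=T, P_2=T, P_3=T: (P_3 \land P_2 \land P_1 \land P_1) = T, (P_3 \leftrightarrow (P_1 \oplus \neg (P_1 \oplus (P_1 \leftrightarrow P_3)))) = F, so the formula = F.
Row P_1=T, P_2=T, P_3=F: (P_3 \land P_2 \land P_1 \land P_1) = F, (P_3 \leftrightarrow (P_1 \oplus \neg (P_1 \oplus (P_1 \leftrightarrow P_3)))) = F, so the formula = T.
Row P_1=T, P_2=F, P_3=F: (P_3 \land P_2 \land P_1 \land P_1) = F, (P_3 \leftrightarrow (P_1 \oplus \neg (P_1 \oplus (P_1 \leftrightarrow P_3)))) = F, so the formula = T.
Row P_1=F, P_2=T, P_3=T: (P_3 \land P_2 \land P_1 \land P_1) = F, (P_3 \leftrightarrow (P_1 \oplus \neg (P_1 \oplus (P_1 \leftrightarrow P_3)))) = T, so the formula = T.
Row P_1=F, P_2=F, P_3=T: (P_3 \land P_2 \land P_1 \land P_1) = F, (P_3 \leftrightarrow (P_1 \oplus \neg (P_1 \oplus (P_1 \leftrightarrow P_3)))) = T, so the formula = T.
Row P_1=F, P_2=F, P_3=F: (P_3 \land P_2 \land P_1 \land P_1) = F, (P_3 \leftrightarrow (P_1 \oplus \neg (P_1 \oplus (P_1 \leftrightarrow P_3)))) = T, so the formula = T.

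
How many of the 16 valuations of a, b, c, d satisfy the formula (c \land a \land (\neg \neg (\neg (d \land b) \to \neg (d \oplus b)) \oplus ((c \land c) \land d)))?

a  b  c  d  |  (d \land b)  \neg (d \land b)  (d \oplus b)  \neg (d \oplus b)  (c \land c)  ((c \land c) \land d)  φ
1  1  1  1  |       1              0               0                1               1                 1            0
1  1  1  0  |       0              1               1                0               1                 0            0
1  1  0  1  |       1              0               0                1               0                 0            0
1  1  0  0  |       0              1               1                0               0                 0            0
1  0  1  1  |       0              1               1                0               1                 1            1
1  0  1  0  |       0              1               0                1               1                 0            1
1  0  0  1  |       0              1               1                0               0                 0            0
1  0  0  0  |       0              1               0                1               0                 0            0
0  1  1  1  |       1              0               0                1               1                 1            0
0  1  1  0  |       0              1               1                0               1                 0            0
0  1  0  1  |       1              0               0                1               0                 0            0
0  1  0  0  |       0              1               1                0               0                 0            0
0  0  1  1  |       0              1               1                0               1                 1            0
0  0  1  0  |       0              1               0                1               1                 0            0
0  0  0  1  |       0              1               1                0               0                 0            0
0  0  0  0  |       0              1               0                1               0                 0            0
The formula is true on 2 of the 16 rows.

2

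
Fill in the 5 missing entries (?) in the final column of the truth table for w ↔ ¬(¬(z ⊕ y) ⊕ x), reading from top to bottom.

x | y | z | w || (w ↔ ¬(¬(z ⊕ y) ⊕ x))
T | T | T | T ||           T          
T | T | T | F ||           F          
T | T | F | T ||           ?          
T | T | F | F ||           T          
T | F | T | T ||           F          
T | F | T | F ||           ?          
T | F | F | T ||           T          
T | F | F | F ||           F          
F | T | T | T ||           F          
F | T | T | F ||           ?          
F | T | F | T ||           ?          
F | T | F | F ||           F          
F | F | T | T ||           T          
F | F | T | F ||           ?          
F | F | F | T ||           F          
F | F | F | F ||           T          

Row x=T, y=T, z=F, w=T: ¬(¬(z ⊕ y) ⊕ x) = F, so (w ↔ ¬(¬(z ⊕ y) ⊕ x)) = F.
Row x=T, y=F, z=T, w=F: ¬(¬(z ⊕ y) ⊕ x) = F, so (w ↔ ¬(¬(z ⊕ y) ⊕ x)) = T.
Row x=F, y=T, z=T, w=F: ¬(¬(z ⊕ y) ⊕ x) = F, so (w ↔ ¬(¬(z ⊕ y) ⊕ x)) = T.
Row x=F, y=T, z=F, w=T: ¬(¬(z ⊕ y) ⊕ x) = T, so (w ↔ ¬(¬(z ⊕ y) ⊕ x)) = T.
Row x=F, y=F, z=T, w=F: ¬(¬(z ⊕ y) ⊕ x) = T, so (w ↔ ¬(¬(z ⊕ y) ⊕ x)) = F.

F, T, T, T, F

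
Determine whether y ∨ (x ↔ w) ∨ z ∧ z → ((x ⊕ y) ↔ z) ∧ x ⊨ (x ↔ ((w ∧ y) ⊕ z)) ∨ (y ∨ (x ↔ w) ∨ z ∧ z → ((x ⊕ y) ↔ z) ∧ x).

yes

x | y | z | w || φ | ψ
T | T | T | T || F | F
T | T | T | F || F | T
T | T | F | T || T | T
T | T | F | F || T | T
T | F | T | T || T | T
T | F | T | F || T | T
T | F | F | T || F | F
T | F | F | F || T | T
F | T | T | T || F | T
F | T | T | F || F | F
F | T | F | T || F | F
F | T | F | F || F | T
F | F | T | T || F | F
F | F | T | F || F | F
F | F | F | T || T | T
F | F | F | F || F | T
In every row where φ is true, ψ is also true, so φ ⊨ ψ.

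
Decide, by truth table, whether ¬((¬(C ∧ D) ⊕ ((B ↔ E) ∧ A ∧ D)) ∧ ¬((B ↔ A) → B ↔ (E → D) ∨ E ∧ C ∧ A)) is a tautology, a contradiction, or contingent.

contingent

  A   |   B   |   C   |   D   |   E   |   φ  
----- | ----- | ----- | ----- | ----- | -----
 True |  True |  True |  True |  True |  True
 True |  True |  True |  True | False |  True
 True |  True |  True | False |  True |  True
 True |  True |  True | False | False |  True
 True |  True | False |  True |  True |  True
 True |  True | False |  True | False |  True
 True |  True | False | False |  True | False
 True |  True | False | False | False |  True
 True | False |  True |  True |  True |  True
 True | False |  True |  True | False |  True
 True | False |  True | False |  True |  True
 True | False |  True | False | False |  True
 True | False | False |  True |  True |  True
 True | False | False |  True | False |  True
 True | False | False | False |  True | False
 True | False | False | False | False |  True
False |  True |  True |  True |  True |  True
False |  True |  True |  True | False |  True
False |  True |  True | False |  True | False
False |  True |  True | False | False |  True
False |  True | False |  True |  True |  True
False |  True | False |  True | False |  True
False |  True | False | False |  True | False
False |  True | False | False | False |  True
False | False |  True |  True |  True |  True
False | False |  True |  True | False |  True
False | False |  True | False |  True |  True
False | False |  True | False | False | False
False | False | False |  True |  True | False
False | False | False |  True | False | False
False | False | False | False |  True |  True
False | False | False | False | False | False
24 of 32 rows are True, so the formula is contingent.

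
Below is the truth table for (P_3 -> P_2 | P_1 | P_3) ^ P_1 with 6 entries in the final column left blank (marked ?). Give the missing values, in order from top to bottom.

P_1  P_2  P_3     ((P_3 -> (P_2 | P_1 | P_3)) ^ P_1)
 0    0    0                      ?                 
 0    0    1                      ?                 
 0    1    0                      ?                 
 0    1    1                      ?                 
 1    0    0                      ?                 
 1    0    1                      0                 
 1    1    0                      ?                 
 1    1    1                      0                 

1, 1, 1, 1, 0, 0

Row P_1=0, P_2=0, P_3=0: (P_3 -> P_2 | P_1 | P_3) = 1, so ((P_3 -> (P_2 | P_1 | P_3)) ^ P_1) = 1.
Row P_1=0, P_2=0, P_3=1: (P_3 -> P_2 | P_1 | P_3) = 1, so ((P_3 -> (P_2 | P_1 | P_3)) ^ P_1) = 1.
Row P_1=0, P_2=1, P_3=0: (P_3 -> P_2 | P_1 | P_3) = 1, so ((P_3 -> (P_2 | P_1 | P_3)) ^ P_1) = 1.
Row P_1=0, P_2=1, P_3=1: (P_3 -> P_2 | P_1 | P_3) = 1, so ((P_3 -> (P_2 | P_1 | P_3)) ^ P_1) = 1.
Row P_1=1, P_2=0, P_3=0: (P_3 -> P_2 | P_1 | P_3) = 1, so ((P_3 -> (P_2 | P_1 | P_3)) ^ P_1) = 0.
Row P_1=1, P_2=1, P_3=0: (P_3 -> P_2 | P_1 | P_3) = 1, so ((P_3 -> (P_2 | P_1 | P_3)) ^ P_1) = 0.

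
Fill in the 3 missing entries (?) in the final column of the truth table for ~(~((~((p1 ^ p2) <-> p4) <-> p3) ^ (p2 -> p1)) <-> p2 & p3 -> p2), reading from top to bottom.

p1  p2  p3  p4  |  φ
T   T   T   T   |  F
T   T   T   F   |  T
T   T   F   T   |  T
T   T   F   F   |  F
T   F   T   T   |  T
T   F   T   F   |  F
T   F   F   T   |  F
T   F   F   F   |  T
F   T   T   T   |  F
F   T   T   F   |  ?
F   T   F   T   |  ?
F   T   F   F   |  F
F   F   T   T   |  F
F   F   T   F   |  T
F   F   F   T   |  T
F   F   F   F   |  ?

Row p1=F, p2=T, p3=T, p4=F: ~((~((p1 ^ p2) <-> p4) <-> p3) ^ (p2 -> p1)) = F, (p2 & p3 -> p2) = T, (~((~((p1 ^ p2) <-> p4) <-> p3) ^ (p2 -> p1)) <-> p2 & p3 -> p2) = F, so the formula = T.
Row p1=F, p2=T, p3=F, p4=T: ~((~((p1 ^ p2) <-> p4) <-> p3) ^ (p2 -> p1)) = F, (p2 & p3 -> p2) = T, (~((~((p1 ^ p2) <-> p4) <-> p3) ^ (p2 -> p1)) <-> p2 & p3 -> p2) = F, so the formula = T.
Row p1=F, p2=F, p3=F, p4=F: ~((~((p1 ^ p2) <-> p4) <-> p3) ^ (p2 -> p1)) = T, (p2 & p3 -> p2) = T, (~((~((p1 ^ p2) <-> p4) <-> p3) ^ (p2 -> p1)) <-> p2 & p3 -> p2) = T, so the formula = F.

T, T, F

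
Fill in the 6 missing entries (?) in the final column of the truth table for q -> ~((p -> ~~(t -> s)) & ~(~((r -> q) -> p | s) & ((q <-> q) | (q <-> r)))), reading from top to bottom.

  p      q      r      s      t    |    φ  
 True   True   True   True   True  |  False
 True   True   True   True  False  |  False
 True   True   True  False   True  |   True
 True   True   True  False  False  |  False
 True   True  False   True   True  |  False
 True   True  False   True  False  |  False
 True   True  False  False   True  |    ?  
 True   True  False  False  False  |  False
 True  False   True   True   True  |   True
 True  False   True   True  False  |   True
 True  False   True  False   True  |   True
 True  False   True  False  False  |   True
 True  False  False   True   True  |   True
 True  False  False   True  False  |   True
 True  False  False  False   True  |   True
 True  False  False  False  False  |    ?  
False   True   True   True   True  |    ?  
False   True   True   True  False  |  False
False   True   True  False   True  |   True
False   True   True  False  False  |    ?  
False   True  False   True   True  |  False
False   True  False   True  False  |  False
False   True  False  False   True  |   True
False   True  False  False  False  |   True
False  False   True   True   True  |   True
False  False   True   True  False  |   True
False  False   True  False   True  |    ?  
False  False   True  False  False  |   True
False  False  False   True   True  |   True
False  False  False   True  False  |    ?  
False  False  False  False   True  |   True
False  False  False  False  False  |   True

True, True, False, True, True, True

Row p=True, q=True, r=False, s=False, t=True: ~((p -> ~~(t -> s)) & ~(~((r -> q) -> p | s) & ((q <-> q) | (q <-> r)))) = True, so the formula = True.
Row p=True, q=False, r=False, s=False, t=False: ~((p -> ~~(t -> s)) & ~(~((r -> q) -> p | s) & ((q <-> q) | (q <-> r)))) = False, so the formula = True.
Row p=False, q=True, r=True, s=True, t=True: ~((p -> ~~(t -> s)) & ~(~((r -> q) -> p | s) & ((q <-> q) | (q <-> r)))) = False, so the formula = False.
Row p=False, q=True, r=True, s=False, t=False: ~((p -> ~~(t -> s)) & ~(~((r -> q) -> p | s) & ((q <-> q) | (q <-> r)))) = True, so the formula = True.
Row p=False, q=False, r=True, s=False, t=True: ~((p -> ~~(t -> s)) & ~(~((r -> q) -> p | s) & ((q <-> q) | (q <-> r)))) = False, so the formula = True.
Row p=False, q=False, r=False, s=True, t=False: ~((p -> ~~(t -> s)) & ~(~((r -> q) -> p | s) & ((q <-> q) | (q <-> r)))) = False, so the formula = True.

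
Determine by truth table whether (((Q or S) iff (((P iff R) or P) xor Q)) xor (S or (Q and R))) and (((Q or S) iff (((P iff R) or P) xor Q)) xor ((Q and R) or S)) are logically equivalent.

P | Q | R | S || φ | ψ
T | T | T | T || T | T
T | T | T | F || T | T
T | T | F | T || T | T
T | T | F | F || F | F
T | F | T | T || F | F
T | F | T | F || F | F
T | F | F | T || F | F
T | F | F | F || F | F
F | T | T | T || F | F
F | T | T | F || F | F
F | T | F | T || T | T
F | T | F | F || F | F
F | F | T | T || T | T
F | F | T | F || T | T
F | F | F | T || F | F
F | F | F | F || F | F
The columns for φ and ψ agree on every row, so they are logically equivalent.

equivalent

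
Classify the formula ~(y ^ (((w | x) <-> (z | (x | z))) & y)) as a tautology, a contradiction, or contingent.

contingent

x | y | z | w | φ
- | - | - | - | -
0 | 0 | 0 | 0 | 1
0 | 0 | 0 | 1 | 1
0 | 0 | 1 | 0 | 1
0 | 0 | 1 | 1 | 1
0 | 1 | 0 | 0 | 1
0 | 1 | 0 | 1 | 0
0 | 1 | 1 | 0 | 0
0 | 1 | 1 | 1 | 1
1 | 0 | 0 | 0 | 1
1 | 0 | 0 | 1 | 1
1 | 0 | 1 | 0 | 1
1 | 0 | 1 | 1 | 1
1 | 1 | 0 | 0 | 1
1 | 1 | 0 | 1 | 1
1 | 1 | 1 | 0 | 1
1 | 1 | 1 | 1 | 1
14 of 16 rows are 1, so the formula is contingent.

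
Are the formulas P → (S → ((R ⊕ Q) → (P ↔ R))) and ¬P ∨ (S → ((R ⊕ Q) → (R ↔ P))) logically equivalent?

P | Q | R | S || φ | ψ
T | T | T | T || T | T
T | T | T | F || T | T
T | T | F | T || F | F
T | T | F | F || T | T
T | F | T | T || T | T
T | F | T | F || T | T
T | F | F | T || T | T
T | F | F | F || T | T
F | T | T | T || T | T
F | T | T | F || T | T
F | T | F | T || T | T
F | T | F | F || T | T
F | F | T | T || T | T
F | F | T | F || T | T
F | F | F | T || T | T
F | F | F | F || T | T
The columns for φ and ψ agree on every row, so they are logically equivalent.

equivalent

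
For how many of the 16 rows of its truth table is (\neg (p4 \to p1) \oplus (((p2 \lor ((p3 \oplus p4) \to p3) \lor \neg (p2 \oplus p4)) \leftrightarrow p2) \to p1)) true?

p1 | p2 | p3 | p4 | (p4 \to p1) | \neg (p4 \to p1) | (p3 \oplus p4) | ((p3 \oplus p4) \to p3) | (p2 \oplus p4) | \neg (p2 \oplus p4) | φ
-- | -- | -- | -- | ----------- | ---------------- | -------------- | ----------------------- | -------------- | ------------------- | -
F  | F  | F  | F  |      T      |        F         |       F        |            T            |       F        |          T          | T
F  | F  | F  | T  |      F      |        T         |       T        |            F            |       T        |          F          | T
F  | F  | T  | F  |      T      |        F         |       T        |            T            |       F        |          T          | T
F  | F  | T  | T  |      F      |        T         |       F        |            T            |       T        |          F          | F
F  | T  | F  | F  |      T      |        F         |       F        |            T            |       T        |          F          | F
F  | T  | F  | T  |      F      |        T         |       T        |            F            |       F        |          T          | T
F  | T  | T  | F  |      T      |        F         |       T        |            T            |       T        |          F          | F
F  | T  | T  | T  |      F      |        T         |       F        |            T            |       F        |          T          | T
T  | F  | F  | F  |      T      |        F         |       F        |            T            |       F        |          T          | T
T  | F  | F  | T  |      T      |        F         |       T        |            F            |       T        |          F          | T
T  | F  | T  | F  |      T      |        F         |       T        |            T            |       F        |          T          | T
T  | F  | T  | T  |      T      |        F         |       F        |            T            |       T        |          F          | T
T  | T  | F  | F  |      T      |        F         |       F        |            T            |       T        |          F          | T
T  | T  | F  | T  |      T      |        F         |       T        |            F            |       F        |          T          | T
T  | T  | T  | F  |      T      |        F         |       T        |            T            |       T        |          F          | T
T  | T  | T  | T  |      T      |        F         |       F        |            T            |       F        |          T          | T
The formula is true on 13 of the 16 rows.

13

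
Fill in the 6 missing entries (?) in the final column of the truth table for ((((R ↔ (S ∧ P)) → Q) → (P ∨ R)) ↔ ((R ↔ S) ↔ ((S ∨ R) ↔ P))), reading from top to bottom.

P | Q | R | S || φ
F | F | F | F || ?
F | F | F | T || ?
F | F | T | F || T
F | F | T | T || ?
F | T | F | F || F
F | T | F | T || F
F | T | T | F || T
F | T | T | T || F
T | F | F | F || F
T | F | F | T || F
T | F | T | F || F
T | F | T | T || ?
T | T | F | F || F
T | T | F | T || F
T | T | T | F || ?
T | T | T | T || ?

Row P=F, Q=F, R=F, S=F: (((R ↔ (S ∧ P)) → Q) → (P ∨ R)) = T, ((R ↔ S) ↔ ((S ∨ R) ↔ P)) = T, so the formula = T.
Row P=F, Q=F, R=F, S=T: (((R ↔ (S ∧ P)) → Q) → (P ∨ R)) = T, ((R ↔ S) ↔ ((S ∨ R) ↔ P)) = T, so the formula = T.
Row P=F, Q=F, R=T, S=T: (((R ↔ (S ∧ P)) → Q) → (P ∨ R)) = T, ((R ↔ S) ↔ ((S ∨ R) ↔ P)) = F, so the formula = F.
Row P=T, Q=F, R=T, S=T: (((R ↔ (S ∧ P)) → Q) → (P ∨ R)) = T, ((R ↔ S) ↔ ((S ∨ R) ↔ P)) = T, so the formula = T.
Row P=T, Q=T, R=T, S=F: (((R ↔ (S ∧ P)) → Q) → (P ∨ R)) = T, ((R ↔ S) ↔ ((S ∨ R) ↔ P)) = F, so the formula = F.
Row P=T, Q=T, R=T, S=T: (((R ↔ (S ∧ P)) → Q) → (P ∨ R)) = T, ((R ↔ S) ↔ ((S ∨ R) ↔ P)) = T, so the formula = T.

T, T, F, T, F, T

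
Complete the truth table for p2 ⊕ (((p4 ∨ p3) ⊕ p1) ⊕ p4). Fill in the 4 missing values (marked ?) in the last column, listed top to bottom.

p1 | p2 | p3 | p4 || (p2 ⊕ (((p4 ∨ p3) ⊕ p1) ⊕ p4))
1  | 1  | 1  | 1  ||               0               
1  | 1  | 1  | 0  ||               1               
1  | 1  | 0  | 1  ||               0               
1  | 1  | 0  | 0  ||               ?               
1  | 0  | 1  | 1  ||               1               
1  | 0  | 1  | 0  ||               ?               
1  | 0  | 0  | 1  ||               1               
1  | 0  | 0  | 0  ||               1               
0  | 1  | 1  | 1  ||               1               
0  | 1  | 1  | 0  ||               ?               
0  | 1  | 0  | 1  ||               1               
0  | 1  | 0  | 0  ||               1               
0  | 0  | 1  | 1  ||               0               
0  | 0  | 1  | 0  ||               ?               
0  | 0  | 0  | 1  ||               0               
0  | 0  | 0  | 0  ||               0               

Row p1=1, p2=1, p3=0, p4=0: (((p4 ∨ p3) ⊕ p1) ⊕ p4) = 1, so (p2 ⊕ (((p4 ∨ p3) ⊕ p1) ⊕ p4)) = 0.
Row p1=1, p2=0, p3=1, p4=0: (((p4 ∨ p3) ⊕ p1) ⊕ p4) = 0, so (p2 ⊕ (((p4 ∨ p3) ⊕ p1) ⊕ p4)) = 0.
Row p1=0, p2=1, p3=1, p4=0: (((p4 ∨ p3) ⊕ p1) ⊕ p4) = 1, so (p2 ⊕ (((p4 ∨ p3) ⊕ p1) ⊕ p4)) = 0.
Row p1=0, p2=0, p3=1, p4=0: (((p4 ∨ p3) ⊕ p1) ⊕ p4) = 1, so (p2 ⊕ (((p4 ∨ p3) ⊕ p1) ⊕ p4)) = 1.

0, 0, 0, 1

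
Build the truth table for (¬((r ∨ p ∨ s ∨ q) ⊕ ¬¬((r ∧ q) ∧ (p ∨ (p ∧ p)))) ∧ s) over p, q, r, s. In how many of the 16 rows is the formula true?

p  q  r  s  |  (r ∨ p ∨ s ∨ q)  (r ∧ q)  (p ∧ p)  (p ∨ (p ∧ p))  ((r ∧ q) ∧ (p ∨ (p ∧ p)))  ¬((r ∧ q) ∧ (p ∨ (p ∧ p)))  ¬¬((r ∧ q) ∧ (p ∨ (p ∧ p)))  φ
T  T  T  T  |         T            T        T           T                    T                          F                            T               T
T  T  T  F  |         T            T        T           T                    T                          F                            T               F
T  T  F  T  |         T            F        T           T                    F                          T                            F               F
T  T  F  F  |         T            F        T           T                    F                          T                            F               F
T  F  T  T  |         T            F        T           T                    F                          T                            F               F
T  F  T  F  |         T            F        T           T                    F                          T                            F               F
T  F  F  T  |         T            F        T           T                    F                          T                            F               F
T  F  F  F  |         T            F        T           T                    F                          T                            F               F
F  T  T  T  |         T            T        F           F                    F                          T                            F               F
F  T  T  F  |         T            T        F           F                    F                          T                            F               F
F  T  F  T  |         T            F        F           F                    F                          T                            F               F
F  T  F  F  |         T            F        F           F                    F                          T                            F               F
F  F  T  T  |         T            F        F           F                    F                          T                            F               F
F  F  T  F  |         T            F        F           F                    F                          T                            F               F
F  F  F  T  |         T            F        F           F                    F                          T                            F               F
F  F  F  F  |         F            F        F           F                    F                          T                            F               F
The formula is true on 1 of the 16 rows.

1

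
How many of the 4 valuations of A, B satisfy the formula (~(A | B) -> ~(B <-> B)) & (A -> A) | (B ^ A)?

3

A | B || φ
T | T || T
T | F || T
F | T || T
F | F || F
The formula is true on 3 of the 4 rows.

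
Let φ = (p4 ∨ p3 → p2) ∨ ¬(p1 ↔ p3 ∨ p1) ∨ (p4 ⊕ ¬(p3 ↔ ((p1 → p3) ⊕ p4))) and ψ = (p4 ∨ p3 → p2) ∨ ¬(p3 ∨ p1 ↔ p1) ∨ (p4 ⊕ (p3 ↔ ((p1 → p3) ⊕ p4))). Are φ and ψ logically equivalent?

not equivalent

p1 | p2 | p3 | p4 | φ | ψ
-- | -- | -- | -- | - | -
F  | F  | F  | F  | T | T
F  | F  | F  | T  | T | F
F  | F  | T  | F  | T | T
F  | F  | T  | T  | T | T
F  | T  | F  | F  | T | T
F  | T  | F  | T  | T | T
F  | T  | T  | F  | T | T
F  | T  | T  | T  | T | T
T  | F  | F  | F  | T | T
T  | F  | F  | T  | F | T
T  | F  | T  | F  | F | T
T  | F  | T  | T  | F | T
T  | T  | F  | F  | T | T
T  | T  | F  | T  | T | T
T  | T  | T  | F  | T | T
T  | T  | T  | T  | T | T
The columns differ at p1=F, p2=F, p3=F, p4=T (φ=T, ψ=F), so they are not equivalent.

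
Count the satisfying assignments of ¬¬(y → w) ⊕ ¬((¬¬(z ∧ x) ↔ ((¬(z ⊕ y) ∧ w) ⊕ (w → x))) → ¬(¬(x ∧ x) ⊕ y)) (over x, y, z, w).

12

x | y | z | w || (y → w) | ¬(y → w) | ¬¬(y → w) | (z ∧ x) | ¬(z ∧ x) | ¬¬(z ∧ x) | (z ⊕ y) | ¬(z ⊕ y) | (¬(z ⊕ y) ∧ w) | (w → x) | ((¬(z ⊕ y) ∧ w) ⊕ (w → x)) | (x ∧ x) | ¬(x ∧ x) | (¬(x ∧ x) ⊕ y) | ¬(¬(x ∧ x) ⊕ y) | φ
T | T | T | T ||    T    |    F     |     T     |    T    |    F     |     T     |    F    |    T     |       T        |    T    |             F              |    T    |    F     |       T        |        F        | T
T | T | T | F ||    F    |    T     |     F     |    T    |    F     |     T     |    F    |    T     |       F        |    T    |             T              |    T    |    F     |       T        |        F        | T
T | T | F | T ||    T    |    F     |     T     |    F    |    T     |     F     |    T    |    F     |       F        |    T    |             T              |    T    |    F     |       T        |        F        | T
T | T | F | F ||    F    |    T     |     F     |    F    |    T     |     F     |    T    |    F     |       F        |    T    |             T              |    T    |    F     |       T        |        F        | F
T | F | T | T ||    T    |    F     |     T     |    T    |    F     |     T     |    T    |    F     |       F        |    T    |             T              |    T    |    F     |       F        |        T        | T
T | F | T | F ||    T    |    F     |     T     |    T    |    F     |     T     |    T    |    F     |       F        |    T    |             T              |    T    |    F     |       F        |        T        | T
T | F | F | T ||    T    |    F     |     T     |    F    |    T     |     F     |    F    |    T     |       T        |    T    |             F              |    T    |    F     |       F        |        T        | T
T | F | F | F ||    T    |    F     |     T     |    F    |    T     |     F     |    F    |    T     |       F        |    T    |             T              |    T    |    F     |       F        |        T        | T
F | T | T | T ||    T    |    F     |     T     |    F    |    T     |     F     |    F    |    T     |       T        |    F    |             T              |    F    |    T     |       F        |        T        | T
F | T | T | F ||    F    |    T     |     F     |    F    |    T     |     F     |    F    |    T     |       F        |    T    |             T              |    F    |    T     |       F        |        T        | F
F | T | F | T ||    T    |    F     |     T     |    F    |    T     |     F     |    T    |    F     |       F        |    F    |             F              |    F    |    T     |       F        |        T        | T
F | T | F | F ||    F    |    T     |     F     |    F    |    T     |     F     |    T    |    F     |       F        |    T    |             T              |    F    |    T     |       F        |        T        | F
F | F | T | T ||    T    |    F     |     T     |    F    |    T     |     F     |    T    |    F     |       F        |    F    |             F              |    F    |    T     |       T        |        F        | F
F | F | T | F ||    T    |    F     |     T     |    F    |    T     |     F     |    T    |    F     |       F        |    T    |             T              |    F    |    T     |       T        |        F        | T
F | F | F | T ||    T    |    F     |     T     |    F    |    T     |     F     |    F    |    T     |       T        |    F    |             T              |    F    |    T     |       T        |        F        | T
F | F | F | F ||    T    |    F     |     T     |    F    |    T     |     F     |    F    |    T     |       F        |    T    |             T              |    F    |    T     |       T        |        F        | T
The formula is true on 12 of the 16 rows.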